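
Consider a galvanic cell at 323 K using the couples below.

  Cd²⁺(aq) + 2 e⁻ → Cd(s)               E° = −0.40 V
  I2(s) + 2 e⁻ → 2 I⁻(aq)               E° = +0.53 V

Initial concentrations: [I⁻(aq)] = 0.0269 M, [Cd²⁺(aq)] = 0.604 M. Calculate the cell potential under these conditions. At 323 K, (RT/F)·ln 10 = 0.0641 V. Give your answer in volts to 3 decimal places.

+1.038 V

I₂/I⁻ is reduced (cathode, E° = +0.53 V) and Cd²⁺/Cd is oxidized (anode).
E°cell = E°cat − E°an = +0.53 − (−0.40) = +0.93 V; n = 2.
For the overall reaction I2(s) + Cd(s) → 2 I⁻(aq) + Cd²⁺(aq), Q = [I⁻(aq)]^2·[Cd²⁺(aq)] = 0.000437, giving log Q = −3.359.
Applying E = E° − (RT ln10/nF)·log Q gives +0.93 − (0.0641/2)(−3.359) = +1.038 V.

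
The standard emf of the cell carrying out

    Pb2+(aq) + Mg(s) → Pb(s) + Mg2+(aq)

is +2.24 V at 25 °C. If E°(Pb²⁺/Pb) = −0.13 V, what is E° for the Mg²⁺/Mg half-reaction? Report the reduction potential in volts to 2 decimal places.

−2.37 V

In the reaction as written the Pb²⁺/Pb couple is reduced (cathode) and Mg²⁺/Mg is oxidized (anode), so E°cell = E°(Pb²⁺/Pb) − E°(Mg²⁺/Mg).
E°(Mg²⁺/Mg) = E°(cathode) − E°cell = −0.13 − (+2.24) = −2.37 V.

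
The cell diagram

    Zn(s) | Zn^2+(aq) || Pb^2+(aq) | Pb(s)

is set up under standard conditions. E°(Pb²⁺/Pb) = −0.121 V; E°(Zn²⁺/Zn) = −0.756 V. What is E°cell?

By convention the left-hand electrode in cell notation is the anode (oxidation) and the right-hand electrode is the cathode (reduction).
E°cell = E°(right) − E°(left) = −0.121 − (−0.756) = +0.635 V.

+0.635 V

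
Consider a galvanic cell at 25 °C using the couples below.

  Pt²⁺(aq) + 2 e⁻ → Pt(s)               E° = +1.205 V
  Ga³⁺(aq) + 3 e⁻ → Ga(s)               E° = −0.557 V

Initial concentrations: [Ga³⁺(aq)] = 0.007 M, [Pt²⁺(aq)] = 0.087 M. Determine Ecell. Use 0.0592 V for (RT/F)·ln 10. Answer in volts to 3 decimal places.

The Pt²⁺/Pt couple has the more positive E°, so it is the cathode; Ga³⁺/Ga is the anode.
E°cell = +1.205 − (−0.557) = +1.762 V, with n = 6 electrons transferred.
Balancing gives 3 Pt²⁺(aq) + 2 Ga(s) → 3 Pt(s) + 2 Ga³⁺(aq); hence Q = [Ga³⁺(aq)]^2 / [Pt²⁺(aq)]^3 = 0.0744 (log Q = −1.128).
E = E° − (0.0592/n)·log Q = +1.762 − (0.0592/6)(−1.128) = +1.773 V.

+1.773 V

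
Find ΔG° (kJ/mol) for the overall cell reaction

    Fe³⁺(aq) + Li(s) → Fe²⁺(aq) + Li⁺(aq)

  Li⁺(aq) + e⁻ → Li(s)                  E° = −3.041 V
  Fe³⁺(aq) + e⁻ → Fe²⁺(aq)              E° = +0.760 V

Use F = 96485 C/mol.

In the reaction as written Fe³⁺(aq) is reduced, so the Fe³⁺/Fe²⁺ couple is the cathode and Li⁺/Li is the anode.
E°cell = +0.760 − (−3.041) = +3.801 V; balancing electrons gives n = 1.
ΔG° = −nFE°cell = −(1)(96485)(+3.801) J/mol = −367 kJ/mol.

−367 kJ/mol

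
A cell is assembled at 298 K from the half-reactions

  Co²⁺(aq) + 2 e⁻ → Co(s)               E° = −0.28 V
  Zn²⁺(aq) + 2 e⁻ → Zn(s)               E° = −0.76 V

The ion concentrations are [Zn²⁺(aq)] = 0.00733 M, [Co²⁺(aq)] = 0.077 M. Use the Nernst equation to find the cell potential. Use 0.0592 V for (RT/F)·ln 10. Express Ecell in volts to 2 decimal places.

The Co²⁺/Co couple has the more positive E°, so it is the cathode; Zn²⁺/Zn is the anode.
The standard potential is −0.28 − (−0.76) = +0.48 V and the balanced reaction transfers n = 2 electrons.
The balanced reaction is Co²⁺(aq) + Zn(s) → Co(s) + Zn²⁺(aq), so Q = [Zn²⁺(aq)] / [Co²⁺(aq)] = 0.0952 and log Q = −1.021.
By the Nernst equation, E = +0.48 − (0.0592/2)·(−1.021) = +0.51 V.

+0.51 V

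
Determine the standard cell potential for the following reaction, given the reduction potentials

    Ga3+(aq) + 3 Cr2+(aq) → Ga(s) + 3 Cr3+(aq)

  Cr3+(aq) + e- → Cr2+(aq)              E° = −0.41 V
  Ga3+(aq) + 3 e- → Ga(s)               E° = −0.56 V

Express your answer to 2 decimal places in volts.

−0.15 V

Ga3+(aq) gains electrons, so the Ga³⁺/Ga couple is the cathode; the Cr³⁺/Cr²⁺ couple is the anode.
E°cell = E°(cathode) − E°(anode) = −0.56 − (−0.41) = −0.15 V.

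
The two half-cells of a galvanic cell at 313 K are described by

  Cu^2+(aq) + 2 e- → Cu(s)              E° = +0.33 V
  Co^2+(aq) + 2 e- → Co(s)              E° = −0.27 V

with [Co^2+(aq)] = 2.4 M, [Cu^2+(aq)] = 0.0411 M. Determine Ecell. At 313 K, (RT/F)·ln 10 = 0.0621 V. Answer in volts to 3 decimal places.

Since E°(Cu²⁺/Cu) > E°(Co²⁺/Co), Cu²⁺/Cu serves as the cathode.
E°cell = E°cat − E°an = +0.33 − (−0.27) = +0.60 V; n = 2.
The balanced reaction is Cu^2+(aq) + Co(s) → Cu(s) + Co^2+(aq), so Q = [Co^2+(aq)] / [Cu^2+(aq)] = 58.4 and log Q = 1.766.
E = E° − (0.0621/n)·log Q = +0.60 − (0.0621/2)(1.766) = +0.545 V.

+0.545 V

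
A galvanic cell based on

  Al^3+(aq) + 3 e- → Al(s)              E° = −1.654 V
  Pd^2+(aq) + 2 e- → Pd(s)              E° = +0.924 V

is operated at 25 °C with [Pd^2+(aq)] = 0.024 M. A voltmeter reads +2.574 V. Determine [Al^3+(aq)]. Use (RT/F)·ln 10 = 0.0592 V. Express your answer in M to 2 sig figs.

0.0059 M

The Pd²⁺/Pd couple has the larger reduction potential, so it is the cathode: E°cell = +0.924 − (−1.654) = +2.578 V and n = 6.
Rearranging E = E° − (0.0592/n)·log Q gives log Q = 6(+2.578 − (+2.574))/0.0592 = 0.405.
Balancing electrons gives 3 Pd^2+(aq) + 2 Al(s) → 3 Pd(s) + 2 Al^3+(aq); thus Q = [Al^3+(aq)]^2 / [Pd^2+(aq)]^3.
Solving for the unknown gives log [Al^3+(aq)] = −2.227, so [Al^3+(aq)] ≈ 0.0059 M.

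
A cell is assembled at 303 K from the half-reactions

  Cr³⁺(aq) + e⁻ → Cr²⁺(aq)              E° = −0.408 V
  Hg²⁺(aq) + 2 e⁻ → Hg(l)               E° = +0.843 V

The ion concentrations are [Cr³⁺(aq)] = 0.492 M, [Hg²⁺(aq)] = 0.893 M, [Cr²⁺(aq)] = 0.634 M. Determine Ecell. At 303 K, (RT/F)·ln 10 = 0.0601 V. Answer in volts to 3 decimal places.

Hg²⁺/Hg is reduced (cathode, E° = +0.843 V) and Cr³⁺/Cr²⁺ is oxidized (anode).
E°cell = +0.843 − (−0.408) = +1.251 V, with n = 2 electrons transferred.
For the overall reaction Hg²⁺(aq) + 2 Cr²⁺(aq) → Hg(l) + 2 Cr³⁺(aq), Q = [Cr³⁺(aq)]^2 / ([Hg²⁺(aq)]·[Cr²⁺(aq)]^2) = 0.674, giving log Q = −0.171.
By the Nernst equation, E = +1.251 − (0.0601/2)·(−0.171) = +1.256 V.

+1.256 V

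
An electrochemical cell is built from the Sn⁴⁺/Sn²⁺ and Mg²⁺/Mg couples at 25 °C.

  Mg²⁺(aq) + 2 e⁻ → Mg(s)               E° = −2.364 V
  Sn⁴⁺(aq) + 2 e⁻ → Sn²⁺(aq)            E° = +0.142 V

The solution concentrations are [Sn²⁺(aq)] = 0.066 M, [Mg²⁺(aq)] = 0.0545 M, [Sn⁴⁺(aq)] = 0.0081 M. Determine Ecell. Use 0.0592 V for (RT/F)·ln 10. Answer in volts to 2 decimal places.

+2.52 V

Sn⁴⁺/Sn²⁺ is reduced (cathode, E° = +0.142 V) and Mg²⁺/Mg is oxidized (anode).
E°cell = +0.142 − (−2.364) = +2.506 V, with n = 2 electrons transferred.
Balancing gives Sn⁴⁺(aq) + Mg(s) → Sn²⁺(aq) + Mg²⁺(aq); hence Q = ([Sn²⁺(aq)]·[Mg²⁺(aq)]) / [Sn⁴⁺(aq)] = 0.444 (log Q = −0.353).
By the Nernst equation, E = +2.506 − (0.0592/2)·(−0.353) = +2.52 V.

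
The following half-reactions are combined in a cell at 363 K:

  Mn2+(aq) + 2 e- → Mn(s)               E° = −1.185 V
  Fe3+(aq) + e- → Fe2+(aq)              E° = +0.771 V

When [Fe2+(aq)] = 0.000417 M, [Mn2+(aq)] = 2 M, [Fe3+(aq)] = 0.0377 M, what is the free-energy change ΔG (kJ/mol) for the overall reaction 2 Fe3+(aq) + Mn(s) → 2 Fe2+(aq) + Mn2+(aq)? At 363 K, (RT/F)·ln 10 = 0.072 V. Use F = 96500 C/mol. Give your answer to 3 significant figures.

−403 kJ/mol

E°cell = +0.771 − (−1.185) = +1.956 V; the balanced reaction transfers n = 2 electrons.
The reaction quotient is ([Fe2+(aq)]^2·[Mn2+(aq)]) / [Fe3+(aq)]^2 = 0.000245; by Nernst, E = +1.956 − (0.072/2)(−3.611) = +2.0860 V.
Then ΔG = −nFE = −2 × 96500 × +2.0860 J/mol = −403 kJ/mol.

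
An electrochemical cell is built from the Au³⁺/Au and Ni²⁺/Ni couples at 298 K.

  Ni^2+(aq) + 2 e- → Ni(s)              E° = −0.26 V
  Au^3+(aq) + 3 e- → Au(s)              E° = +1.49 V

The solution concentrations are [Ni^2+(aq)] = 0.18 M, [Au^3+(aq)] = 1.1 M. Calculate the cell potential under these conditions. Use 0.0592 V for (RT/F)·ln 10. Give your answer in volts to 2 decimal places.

The Au³⁺/Au couple has the more positive E°, so it is the cathode; Ni²⁺/Ni is the anode.
The standard potential is +1.49 − (−0.26) = +1.75 V and the balanced reaction transfers n = 6 electrons.
The balanced reaction is 2 Au^3+(aq) + 3 Ni(s) → 2 Au(s) + 3 Ni^2+(aq), so Q = [Ni^2+(aq)]^3 / [Au^3+(aq)]^2 = 0.00482 and log Q = −2.317.
Applying E = E° − (RT ln10/nF)·log Q gives +1.75 − (0.0592/6)(−2.317) = +1.77 V.

+1.77 V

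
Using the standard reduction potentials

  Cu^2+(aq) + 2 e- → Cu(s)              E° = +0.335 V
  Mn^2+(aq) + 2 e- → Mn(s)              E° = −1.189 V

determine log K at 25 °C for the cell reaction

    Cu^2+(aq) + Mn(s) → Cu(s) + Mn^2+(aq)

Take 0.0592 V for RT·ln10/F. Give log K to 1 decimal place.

log K = 51.5

The Cu²⁺/Cu couple is reduced (cathode); E°cell = +0.335 − (−1.189) = +1.524 V with n = 2.
At equilibrium E = 0, so log K = nE°cell / 0.0592 = (2)(+1.524) / 0.0592 = 51.5.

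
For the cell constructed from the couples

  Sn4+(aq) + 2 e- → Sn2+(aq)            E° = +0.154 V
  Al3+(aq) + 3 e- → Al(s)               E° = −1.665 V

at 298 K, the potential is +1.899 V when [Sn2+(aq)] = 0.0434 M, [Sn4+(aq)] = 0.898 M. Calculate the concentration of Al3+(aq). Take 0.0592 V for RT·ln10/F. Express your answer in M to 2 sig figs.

0.0083 M

The Sn⁴⁺/Sn²⁺ couple has the larger reduction potential, so it is the cathode: E°cell = +0.154 − (−1.665) = +1.819 V and n = 6.
Rearranging E = E° − (0.0592/n)·log Q gives log Q = 6(+1.819 − (+1.899))/0.0592 = −8.108.
The balanced reaction is 3 Sn4+(aq) + 2 Al(s) → 3 Sn2+(aq) + 2 Al3+(aq), so Q = ([Sn2+(aq)]^3·[Al3+(aq)]^2) / [Sn4+(aq)]^3.
Isolating [Al3+(aq)] in Q = 10^{−8.108} yields log [Al3+(aq)] = −2.080, i.e. 0.0083 M.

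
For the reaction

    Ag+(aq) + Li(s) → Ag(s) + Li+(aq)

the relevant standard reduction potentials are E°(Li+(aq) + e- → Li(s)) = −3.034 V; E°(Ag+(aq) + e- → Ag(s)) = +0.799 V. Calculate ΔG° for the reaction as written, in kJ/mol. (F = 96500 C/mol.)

In the reaction as written Ag+(aq) is reduced, so the Ag⁺/Ag couple is the cathode and Li⁺/Li is the anode.
E°cell = +0.799 − (−3.034) = +3.833 V; balancing electrons gives n = 1.
ΔG° = −nFE°cell = −(1)(96500)(+3.833) J/mol = −370 kJ/mol.

−370 kJ/mol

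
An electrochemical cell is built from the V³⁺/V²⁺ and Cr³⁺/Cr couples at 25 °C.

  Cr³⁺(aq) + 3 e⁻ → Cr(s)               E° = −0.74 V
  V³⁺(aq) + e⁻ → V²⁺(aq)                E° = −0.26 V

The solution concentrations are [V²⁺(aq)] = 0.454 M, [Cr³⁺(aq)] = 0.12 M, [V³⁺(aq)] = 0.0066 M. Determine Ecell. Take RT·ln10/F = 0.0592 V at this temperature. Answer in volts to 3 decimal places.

Since E°(V³⁺/V²⁺) > E°(Cr³⁺/Cr), V³⁺/V²⁺ serves as the cathode.
The standard potential is −0.26 − (−0.74) = +0.48 V and the balanced reaction transfers n = 3 electrons.
For the overall reaction 3 V³⁺(aq) + Cr(s) → 3 V²⁺(aq) + Cr³⁺(aq), Q = ([V²⁺(aq)]^3·[Cr³⁺(aq)]) / [V³⁺(aq)]^3 = 3.91×10^4, giving log Q = 4.592.
Applying E = E° − (RT ln10/nF)·log Q gives +0.48 − (0.0592/3)(4.592) = +0.389 V.

+0.389 V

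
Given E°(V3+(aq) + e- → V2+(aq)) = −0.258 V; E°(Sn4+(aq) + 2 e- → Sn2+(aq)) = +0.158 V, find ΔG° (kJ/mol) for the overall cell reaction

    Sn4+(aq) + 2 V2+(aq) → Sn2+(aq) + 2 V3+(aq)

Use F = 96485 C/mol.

−80.3 kJ/mol

In the reaction as written Sn4+(aq) is reduced, so the Sn⁴⁺/Sn²⁺ couple is the cathode and V³⁺/V²⁺ is the anode.
E°cell = +0.158 − (−0.258) = +0.416 V; balancing electrons gives n = 2.
ΔG° = −nFE°cell = −(2)(96485)(+0.416) J/mol = −80.3 kJ/mol.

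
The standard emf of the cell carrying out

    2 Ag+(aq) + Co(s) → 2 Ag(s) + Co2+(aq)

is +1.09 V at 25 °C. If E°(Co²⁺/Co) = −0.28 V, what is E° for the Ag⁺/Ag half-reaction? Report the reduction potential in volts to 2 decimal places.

In the reaction as written the Ag⁺/Ag couple is reduced (cathode) and Co²⁺/Co is oxidized (anode), so E°cell = E°(Ag⁺/Ag) − E°(Co²⁺/Co).
E°(Ag⁺/Ag) = E°cell + E°(anode) = +1.09 + (−0.28) = +0.81 V.

+0.81 V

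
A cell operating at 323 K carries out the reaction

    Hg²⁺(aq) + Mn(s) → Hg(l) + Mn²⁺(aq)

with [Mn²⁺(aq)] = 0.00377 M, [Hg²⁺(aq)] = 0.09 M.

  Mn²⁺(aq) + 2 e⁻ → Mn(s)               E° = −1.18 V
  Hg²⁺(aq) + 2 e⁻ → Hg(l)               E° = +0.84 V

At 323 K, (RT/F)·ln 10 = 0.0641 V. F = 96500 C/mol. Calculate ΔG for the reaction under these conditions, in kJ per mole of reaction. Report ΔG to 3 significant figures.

With Hg²⁺/Hg reduced at the cathode, E°cell = +0.84 − (−1.18) = +2.02 V and n = 2.
The reaction quotient is [Mn²⁺(aq)] / [Hg²⁺(aq)] = 0.0419; by Nernst, E = +2.02 − (0.0641/2)(−1.378) = +2.0642 V.
Then ΔG = −nFE = −2 × 96500 × +2.0642 J/mol = −398 kJ/mol.

−398 kJ/mol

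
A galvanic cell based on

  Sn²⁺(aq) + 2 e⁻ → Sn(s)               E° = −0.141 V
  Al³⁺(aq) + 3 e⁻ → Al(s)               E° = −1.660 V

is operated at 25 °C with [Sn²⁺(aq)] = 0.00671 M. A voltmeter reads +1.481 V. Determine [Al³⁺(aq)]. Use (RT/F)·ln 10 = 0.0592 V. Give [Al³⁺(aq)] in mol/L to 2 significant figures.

The Sn²⁺/Sn couple has the larger reduction potential, so it is the cathode: E°cell = −0.141 − (−1.660) = +1.519 V and n = 6.
From the Nernst equation, log Q = n(E° − E)/0.0592 = 6·(+1.519 − (+1.481))/0.0592 = 3.851.
Balancing electrons gives 3 Sn²⁺(aq) + 2 Al(s) → 3 Sn(s) + 2 Al³⁺(aq); thus Q = [Al³⁺(aq)]^2 / [Sn²⁺(aq)]^3.
Solving for the unknown gives log [Al³⁺(aq)] = −1.334, so [Al³⁺(aq)] ≈ 0.046 M.

0.046 M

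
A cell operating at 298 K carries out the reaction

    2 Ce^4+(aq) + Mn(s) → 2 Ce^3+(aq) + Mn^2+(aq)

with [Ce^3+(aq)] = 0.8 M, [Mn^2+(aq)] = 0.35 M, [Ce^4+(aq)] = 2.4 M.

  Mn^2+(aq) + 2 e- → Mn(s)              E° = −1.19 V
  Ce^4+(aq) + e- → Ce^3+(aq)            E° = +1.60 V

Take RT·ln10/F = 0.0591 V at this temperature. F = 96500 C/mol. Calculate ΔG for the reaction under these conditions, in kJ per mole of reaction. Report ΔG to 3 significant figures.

−547 kJ/mol

With Ce⁴⁺/Ce³⁺ reduced at the cathode, E°cell = +1.60 − (−1.19) = +2.79 V and n = 2.
Here Q = ([Ce^3+(aq)]^2·[Mn^2+(aq)]) / [Ce^4+(aq)]^2 = 0.0389 (log Q = −1.410), giving E = +2.79 − (0.0591/2)·(−1.410) = +2.8317 V.
Then ΔG = −nFE = −2 × 96500 × +2.8317 J/mol = −547 kJ/mol.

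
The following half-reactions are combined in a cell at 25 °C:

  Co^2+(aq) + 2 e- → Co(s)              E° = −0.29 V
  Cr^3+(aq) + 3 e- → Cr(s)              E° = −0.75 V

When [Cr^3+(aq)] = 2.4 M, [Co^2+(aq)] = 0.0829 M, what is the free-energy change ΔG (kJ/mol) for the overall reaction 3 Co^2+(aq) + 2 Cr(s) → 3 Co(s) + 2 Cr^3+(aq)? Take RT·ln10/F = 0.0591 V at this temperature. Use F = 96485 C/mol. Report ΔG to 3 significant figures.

The standard cell potential is −0.29 − (−0.75) = +0.46 V, with n = 6 electrons in the balanced equation.
Q = [Cr^3+(aq)]^2 / [Co^2+(aq)]^3 = 1.01×10^4, so log Q = 4.005 and E = +0.46 − (0.0591/6)(4.005) = +0.4206 V.
Finally ΔG = −nFE = −(6)(96485 C/mol)(+0.4206 V) = −243 kJ/mol.

−243 kJ/mol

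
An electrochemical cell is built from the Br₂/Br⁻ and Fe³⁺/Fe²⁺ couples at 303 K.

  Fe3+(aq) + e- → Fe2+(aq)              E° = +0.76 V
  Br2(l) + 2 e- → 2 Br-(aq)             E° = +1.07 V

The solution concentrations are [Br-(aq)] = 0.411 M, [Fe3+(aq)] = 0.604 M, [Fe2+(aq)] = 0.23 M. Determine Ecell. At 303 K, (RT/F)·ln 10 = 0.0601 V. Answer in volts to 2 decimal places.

Br₂/Br⁻ is reduced (cathode, E° = +1.07 V) and Fe³⁺/Fe²⁺ is oxidized (anode).
E°cell = E°cat − E°an = +1.07 − (+0.76) = +0.31 V; n = 2.
For the overall reaction Br2(l) + 2 Fe2+(aq) → 2 Br-(aq) + 2 Fe3+(aq), Q = ([Br-(aq)]^2·[Fe3+(aq)]^2) / [Fe2+(aq)]^2 = 1.16, giving log Q = 0.066.
E = E° − (0.0601/n)·log Q = +0.31 − (0.0601/2)(0.066) = +0.31 V.

+0.31 V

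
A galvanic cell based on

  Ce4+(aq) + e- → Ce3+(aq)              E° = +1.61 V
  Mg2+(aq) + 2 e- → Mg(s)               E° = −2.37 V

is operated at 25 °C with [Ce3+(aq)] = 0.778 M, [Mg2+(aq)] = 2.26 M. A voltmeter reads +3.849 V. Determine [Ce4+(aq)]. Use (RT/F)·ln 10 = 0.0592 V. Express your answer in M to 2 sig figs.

0.0072 M

With Ce⁴⁺/Ce³⁺ at the cathode and Mg²⁺/Mg at the anode, E°cell = +1.61 − (−2.37) = +3.98 V (n = 2).
From the Nernst equation, log Q = n(E° − E)/0.0592 = 2·(+3.98 − (+3.849))/0.0592 = 4.426.
For 2 Ce4+(aq) + Mg(s) → 2 Ce3+(aq) + Mg2+(aq), the reaction quotient is Q = ([Ce3+(aq)]^2·[Mg2+(aq)]) / [Ce4+(aq)]^2.
Solving for the unknown gives log [Ce4+(aq)] = −2.145, so [Ce4+(aq)] ≈ 0.0072 M.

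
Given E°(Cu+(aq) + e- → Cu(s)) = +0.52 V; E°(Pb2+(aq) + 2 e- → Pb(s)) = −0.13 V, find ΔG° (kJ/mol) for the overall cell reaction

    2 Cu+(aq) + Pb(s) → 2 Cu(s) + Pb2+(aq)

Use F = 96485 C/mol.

In the reaction as written Cu+(aq) is reduced, so the Cu⁺/Cu couple is the cathode and Pb²⁺/Pb is the anode.
E°cell = +0.52 − (−0.13) = +0.65 V; balancing electrons gives n = 2.
ΔG° = −nFE°cell = −(2)(96485)(+0.65) J/mol = −125 kJ/mol.

−125 kJ/mol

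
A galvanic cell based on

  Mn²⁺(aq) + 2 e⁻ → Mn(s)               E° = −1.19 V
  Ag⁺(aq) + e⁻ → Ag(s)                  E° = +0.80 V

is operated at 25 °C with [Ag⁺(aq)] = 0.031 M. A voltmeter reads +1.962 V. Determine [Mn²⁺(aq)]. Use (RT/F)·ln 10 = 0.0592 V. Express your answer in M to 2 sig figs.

The Ag⁺/Ag couple has the larger reduction potential, so it is the cathode: E°cell = +0.80 − (−1.19) = +1.99 V and n = 2.
Since E = E° − (0.0592/n)·log Q, log Q = n(E° − E)/0.0592 = 0.946.
For 2 Ag⁺(aq) + Mn(s) → 2 Ag(s) + Mn²⁺(aq), the reaction quotient is Q = [Mn²⁺(aq)] / [Ag⁺(aq)]^2.
Substituting the known concentrations and solving, log [Mn²⁺(aq)] = −2.071 and [Mn²⁺(aq)] = 0.0085 M.

0.0085 M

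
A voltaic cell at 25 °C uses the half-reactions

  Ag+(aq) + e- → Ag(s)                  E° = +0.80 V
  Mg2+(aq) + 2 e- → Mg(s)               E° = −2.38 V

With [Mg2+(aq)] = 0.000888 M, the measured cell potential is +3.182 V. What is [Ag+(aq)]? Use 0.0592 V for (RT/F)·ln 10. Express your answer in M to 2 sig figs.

0.032 M

With Ag⁺/Ag at the cathode and Mg²⁺/Mg at the anode, E°cell = +0.80 − (−2.38) = +3.18 V (n = 2).
Since E = E° − (0.0592/n)·log Q, log Q = n(E° − E)/0.0592 = −0.068.
The balanced reaction is 2 Ag+(aq) + Mg(s) → 2 Ag(s) + Mg2+(aq), so Q = [Mg2+(aq)] / [Ag+(aq)]^2.
Substituting the known concentrations and solving, log [Ag+(aq)] = −1.492 and [Ag+(aq)] = 0.032 M.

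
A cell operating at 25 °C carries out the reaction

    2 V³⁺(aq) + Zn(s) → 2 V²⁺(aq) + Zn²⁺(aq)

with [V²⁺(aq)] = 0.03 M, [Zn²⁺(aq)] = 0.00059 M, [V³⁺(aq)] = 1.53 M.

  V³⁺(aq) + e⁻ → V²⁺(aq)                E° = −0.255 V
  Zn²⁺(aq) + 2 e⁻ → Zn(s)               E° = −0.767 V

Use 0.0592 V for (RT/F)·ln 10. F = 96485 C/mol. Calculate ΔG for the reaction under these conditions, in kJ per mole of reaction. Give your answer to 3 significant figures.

−137 kJ/mol

The standard cell potential is −0.255 − (−0.767) = +0.512 V, with n = 2 electrons in the balanced equation.
Q = ([V²⁺(aq)]^2·[Zn²⁺(aq)]) / [V³⁺(aq)]^2 = 2.27×10^−7, so log Q = −6.644 and E = +0.512 − (0.0592/2)(−6.644) = +0.7087 V.
Then ΔG = −nFE = −2 × 96485 × +0.7087 J/mol = −137 kJ/mol.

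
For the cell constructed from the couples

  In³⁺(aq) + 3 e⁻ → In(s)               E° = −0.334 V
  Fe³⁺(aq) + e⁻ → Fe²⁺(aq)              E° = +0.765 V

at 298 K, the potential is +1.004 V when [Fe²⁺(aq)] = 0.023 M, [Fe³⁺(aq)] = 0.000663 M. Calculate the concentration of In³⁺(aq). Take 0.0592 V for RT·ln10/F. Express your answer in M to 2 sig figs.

With Fe³⁺/Fe²⁺ at the cathode and In³⁺/In at the anode, E°cell = +0.765 − (−0.334) = +1.099 V (n = 3).
Since E = E° − (0.0592/n)·log Q, log Q = n(E° − E)/0.0592 = 4.814.
The balanced reaction is 3 Fe³⁺(aq) + In(s) → 3 Fe²⁺(aq) + In³⁺(aq), so Q = ([Fe²⁺(aq)]^3·[In³⁺(aq)]) / [Fe³⁺(aq)]^3.
Substituting the known concentrations and solving, log [In³⁺(aq)] = 0.193 and [In³⁺(aq)] = 1.6 M.

1.6 M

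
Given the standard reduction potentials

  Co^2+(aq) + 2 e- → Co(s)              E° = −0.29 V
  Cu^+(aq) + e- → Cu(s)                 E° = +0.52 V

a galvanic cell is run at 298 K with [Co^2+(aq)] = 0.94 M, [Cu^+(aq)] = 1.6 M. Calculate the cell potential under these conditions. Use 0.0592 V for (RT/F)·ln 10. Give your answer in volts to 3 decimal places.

+0.823 V

Since E°(Cu⁺/Cu) > E°(Co²⁺/Co), Cu⁺/Cu serves as the cathode.
The standard potential is +0.52 − (−0.29) = +0.81 V and the balanced reaction transfers n = 2 electrons.
Balancing gives 2 Cu^+(aq) + Co(s) → 2 Cu(s) + Co^2+(aq); hence Q = [Co^2+(aq)] / [Cu^+(aq)]^2 = 0.367 (log Q = −0.435).
E = E° − (0.0592/n)·log Q = +0.81 − (0.0592/2)(−0.435) = +0.823 V.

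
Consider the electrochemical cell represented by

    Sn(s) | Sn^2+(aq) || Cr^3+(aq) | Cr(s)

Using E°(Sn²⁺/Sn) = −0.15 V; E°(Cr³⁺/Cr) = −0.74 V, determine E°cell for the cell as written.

−0.59 V

By convention the left-hand electrode in cell notation is the anode (oxidation) and the right-hand electrode is the cathode (reduction).
E°cell = E°(right) − E°(left) = −0.74 − (−0.15) = −0.59 V.
The negative sign shows that, as written, the cell would require an external voltage to drive the reaction.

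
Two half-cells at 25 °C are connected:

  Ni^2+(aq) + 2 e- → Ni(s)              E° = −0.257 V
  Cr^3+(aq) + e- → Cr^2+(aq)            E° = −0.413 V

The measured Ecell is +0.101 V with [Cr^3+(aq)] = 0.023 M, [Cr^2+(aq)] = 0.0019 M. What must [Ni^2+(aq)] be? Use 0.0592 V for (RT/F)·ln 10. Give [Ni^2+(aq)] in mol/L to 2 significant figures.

With Ni²⁺/Ni at the cathode and Cr³⁺/Cr²⁺ at the anode, E°cell = −0.257 − (−0.413) = +0.156 V (n = 2).
Rearranging E = E° − (0.0592/n)·log Q gives log Q = 2(+0.156 − (+0.101))/0.0592 = 1.858.
The balanced reaction is Ni^2+(aq) + 2 Cr^2+(aq) → Ni(s) + 2 Cr^3+(aq), so Q = [Cr^3+(aq)]^2 / ([Ni^2+(aq)]·[Cr^2+(aq)]^2).
Substituting the known concentrations and solving, log [Ni^2+(aq)] = 0.308 and [Ni^2+(aq)] = 2.0 M.

2.0 M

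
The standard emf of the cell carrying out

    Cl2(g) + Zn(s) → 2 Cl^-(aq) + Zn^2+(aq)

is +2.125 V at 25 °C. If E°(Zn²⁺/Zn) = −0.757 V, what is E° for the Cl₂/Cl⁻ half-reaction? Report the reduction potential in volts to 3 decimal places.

In the reaction as written the Cl₂/Cl⁻ couple is reduced (cathode) and Zn²⁺/Zn is oxidized (anode), so E°cell = E°(Cl₂/Cl⁻) − E°(Zn²⁺/Zn).
E°(Cl₂/Cl⁻) = E°cell + E°(anode) = +2.125 + (−0.757) = +1.368 V.

+1.368 V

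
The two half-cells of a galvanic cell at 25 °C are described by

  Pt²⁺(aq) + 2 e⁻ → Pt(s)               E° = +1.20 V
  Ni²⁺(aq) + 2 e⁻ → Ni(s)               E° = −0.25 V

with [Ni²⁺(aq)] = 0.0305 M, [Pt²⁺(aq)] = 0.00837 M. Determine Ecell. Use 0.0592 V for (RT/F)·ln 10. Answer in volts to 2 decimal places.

+1.43 V

Pt²⁺/Pt is reduced (cathode, E° = +1.20 V) and Ni²⁺/Ni is oxidized (anode).
The standard potential is +1.20 − (−0.25) = +1.45 V and the balanced reaction transfers n = 2 electrons.
The balanced reaction is Pt²⁺(aq) + Ni(s) → Pt(s) + Ni²⁺(aq), so Q = [Ni²⁺(aq)] / [Pt²⁺(aq)] = 3.64 and log Q = 0.562.
E = E° − (0.0592/n)·log Q = +1.45 − (0.0592/2)(0.562) = +1.43 V.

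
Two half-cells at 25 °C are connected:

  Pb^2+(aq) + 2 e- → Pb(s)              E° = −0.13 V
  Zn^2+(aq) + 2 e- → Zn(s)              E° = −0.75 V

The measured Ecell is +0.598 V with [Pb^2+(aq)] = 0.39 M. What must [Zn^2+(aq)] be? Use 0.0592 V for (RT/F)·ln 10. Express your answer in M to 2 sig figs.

With Pb²⁺/Pb at the cathode and Zn²⁺/Zn at the anode, E°cell = −0.13 − (−0.75) = +0.62 V (n = 2).
From the Nernst equation, log Q = n(E° − E)/0.0592 = 2·(+0.62 − (+0.598))/0.0592 = 0.743.
For Pb^2+(aq) + Zn(s) → Pb(s) + Zn^2+(aq), the reaction quotient is Q = [Zn^2+(aq)] / [Pb^2+(aq)].
Substituting the known concentrations and solving, log [Zn^2+(aq)] = 0.334 and [Zn^2+(aq)] = 2.2 M.

2.2 M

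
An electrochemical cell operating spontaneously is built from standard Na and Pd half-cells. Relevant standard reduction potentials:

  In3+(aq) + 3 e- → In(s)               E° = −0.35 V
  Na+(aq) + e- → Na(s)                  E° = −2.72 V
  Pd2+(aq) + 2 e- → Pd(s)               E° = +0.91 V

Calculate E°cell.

+3.63 V

The Pd²⁺/Pd couple has the higher E°, so Pd ion is reduced (cathode) and Na is oxidized (anode).
E°cell = E°(cathode) − E°(anode) = +0.91 − (−2.72) = +3.63 V.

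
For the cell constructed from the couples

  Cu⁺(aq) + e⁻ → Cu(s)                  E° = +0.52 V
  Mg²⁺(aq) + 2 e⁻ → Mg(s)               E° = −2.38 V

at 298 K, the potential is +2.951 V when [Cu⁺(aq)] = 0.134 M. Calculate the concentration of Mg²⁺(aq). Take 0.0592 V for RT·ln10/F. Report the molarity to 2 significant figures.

With Cu⁺/Cu at the cathode and Mg²⁺/Mg at the anode, E°cell = +0.52 − (−2.38) = +2.90 V (n = 2).
From the Nernst equation, log Q = n(E° − E)/0.0592 = 2·(+2.90 − (+2.951))/0.0592 = −1.723.
Balancing electrons gives 2 Cu⁺(aq) + Mg(s) → 2 Cu(s) + Mg²⁺(aq); thus Q = [Mg²⁺(aq)] / [Cu⁺(aq)]^2.
Substituting the known concentrations and solving, log [Mg²⁺(aq)] = −3.469 and [Mg²⁺(aq)] = 0.00034 M.

0.00034 M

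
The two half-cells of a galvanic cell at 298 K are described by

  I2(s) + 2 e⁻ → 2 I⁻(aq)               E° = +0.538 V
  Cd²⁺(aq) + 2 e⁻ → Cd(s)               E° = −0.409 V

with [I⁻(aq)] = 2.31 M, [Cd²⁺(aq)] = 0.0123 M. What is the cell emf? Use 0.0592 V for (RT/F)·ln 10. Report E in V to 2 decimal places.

Since E°(I₂/I⁻) > E°(Cd²⁺/Cd), I₂/I⁻ serves as the cathode.
E°cell = +0.538 − (−0.409) = +0.947 V, with n = 2 electrons transferred.
The balanced reaction is I2(s) + Cd(s) → 2 I⁻(aq) + Cd²⁺(aq), so Q = [I⁻(aq)]^2·[Cd²⁺(aq)] = 0.0656 and log Q = −1.183.
Applying E = E° − (RT ln10/nF)·log Q gives +0.947 − (0.0592/2)(−1.183) = +0.98 V.

+0.98 V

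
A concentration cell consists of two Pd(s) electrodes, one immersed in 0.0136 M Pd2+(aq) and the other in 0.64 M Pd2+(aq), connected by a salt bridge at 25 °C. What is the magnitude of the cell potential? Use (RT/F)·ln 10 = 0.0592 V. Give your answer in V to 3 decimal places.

0.050 V

For a concentration cell E°cell = 0, since both electrodes use the same couple.
The compartment with the higher Pd2+(aq) concentration (0.64 M) acts as the cathode; ions are reduced there and produced at the dilute (0.0136 M) anode.
With n = 2, Ecell = −(0.0592/2)·log([dilute]/[conc]) = −(0.0592/2)·log(0.0136/0.64) = +0.050 V.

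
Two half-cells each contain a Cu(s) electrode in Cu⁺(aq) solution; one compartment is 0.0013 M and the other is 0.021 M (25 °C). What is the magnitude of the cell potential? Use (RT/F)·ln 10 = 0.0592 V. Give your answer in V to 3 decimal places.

For a concentration cell E°cell = 0, since both electrodes use the same couple.
The compartment with the higher Cu⁺(aq) concentration (0.021 M) acts as the cathode; ions are reduced there and produced at the dilute (0.0013 M) anode.
With n = 1, Ecell = −(0.0592/1)·log([dilute]/[conc]) = −(0.0592/1)·log(0.0013/0.021) = +0.072 V.

0.072 V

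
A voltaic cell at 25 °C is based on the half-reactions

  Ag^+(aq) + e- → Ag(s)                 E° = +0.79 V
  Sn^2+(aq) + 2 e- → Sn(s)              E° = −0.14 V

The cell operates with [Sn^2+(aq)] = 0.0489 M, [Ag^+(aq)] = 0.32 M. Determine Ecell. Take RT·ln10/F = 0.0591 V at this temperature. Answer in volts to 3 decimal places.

The Ag⁺/Ag couple has the more positive E°, so it is the cathode; Sn²⁺/Sn is the anode.
The standard potential is +0.79 − (−0.14) = +0.93 V and the balanced reaction transfers n = 2 electrons.
For the overall reaction 2 Ag^+(aq) + Sn(s) → 2 Ag(s) + Sn^2+(aq), Q = [Sn^2+(aq)] / [Ag^+(aq)]^2 = 0.478, giving log Q = −0.321.
E = E° − (0.0591/n)·log Q = +0.93 − (0.0591/2)(−0.321) = +0.939 V.

+0.939 V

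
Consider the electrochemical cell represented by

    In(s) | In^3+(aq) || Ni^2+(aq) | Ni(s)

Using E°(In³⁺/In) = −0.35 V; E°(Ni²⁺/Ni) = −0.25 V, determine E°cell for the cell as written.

By convention the left-hand electrode in cell notation is the anode (oxidation) and the right-hand electrode is the cathode (reduction).
E°cell = E°(right) − E°(left) = −0.25 − (−0.35) = +0.10 V.

+0.10 V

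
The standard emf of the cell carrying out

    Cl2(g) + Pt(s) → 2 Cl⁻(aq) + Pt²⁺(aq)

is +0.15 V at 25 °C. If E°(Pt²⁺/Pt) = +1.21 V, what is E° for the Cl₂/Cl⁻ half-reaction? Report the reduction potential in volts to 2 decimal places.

+1.36 V

In the reaction as written the Cl₂/Cl⁻ couple is reduced (cathode) and Pt²⁺/Pt is oxidized (anode), so E°cell = E°(Cl₂/Cl⁻) − E°(Pt²⁺/Pt).
E°(Cl₂/Cl⁻) = E°cell + E°(anode) = +0.15 + (+1.21) = +1.36 V.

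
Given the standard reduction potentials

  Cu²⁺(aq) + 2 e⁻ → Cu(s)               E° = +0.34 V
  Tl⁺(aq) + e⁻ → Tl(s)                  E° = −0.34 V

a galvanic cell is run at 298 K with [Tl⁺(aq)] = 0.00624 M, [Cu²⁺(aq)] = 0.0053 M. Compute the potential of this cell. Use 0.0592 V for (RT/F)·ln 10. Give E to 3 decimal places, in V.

+0.743 V

The Cu²⁺/Cu couple has the more positive E°, so it is the cathode; Tl⁺/Tl is the anode.
The standard potential is +0.34 − (−0.34) = +0.68 V and the balanced reaction transfers n = 2 electrons.
The balanced reaction is Cu²⁺(aq) + 2 Tl(s) → Cu(s) + 2 Tl⁺(aq), so Q = [Tl⁺(aq)]^2 / [Cu²⁺(aq)] = 0.00735 and log Q = −2.134.
Applying E = E° − (RT ln10/nF)·log Q gives +0.68 − (0.0592/2)(−2.134) = +0.743 V.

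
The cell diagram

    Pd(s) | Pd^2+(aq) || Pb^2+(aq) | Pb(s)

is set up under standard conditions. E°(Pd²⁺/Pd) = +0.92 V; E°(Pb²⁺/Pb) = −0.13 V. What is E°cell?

−1.05 V

By convention the left-hand electrode in cell notation is the anode (oxidation) and the right-hand electrode is the cathode (reduction).
E°cell = E°(right) − E°(left) = −0.13 − (+0.92) = −1.05 V.
The negative sign shows that, as written, the cell would require an external voltage to drive the reaction.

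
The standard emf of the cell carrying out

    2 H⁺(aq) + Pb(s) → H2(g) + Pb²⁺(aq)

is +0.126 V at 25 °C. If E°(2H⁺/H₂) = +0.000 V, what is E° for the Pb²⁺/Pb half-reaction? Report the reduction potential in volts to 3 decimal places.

−0.126 V

In the reaction as written the 2H⁺/H₂ couple is reduced (cathode) and Pb²⁺/Pb is oxidized (anode), so E°cell = E°(2H⁺/H₂) − E°(Pb²⁺/Pb).
E°(Pb²⁺/Pb) = E°(cathode) − E°cell = +0.000 − (+0.126) = −0.126 V.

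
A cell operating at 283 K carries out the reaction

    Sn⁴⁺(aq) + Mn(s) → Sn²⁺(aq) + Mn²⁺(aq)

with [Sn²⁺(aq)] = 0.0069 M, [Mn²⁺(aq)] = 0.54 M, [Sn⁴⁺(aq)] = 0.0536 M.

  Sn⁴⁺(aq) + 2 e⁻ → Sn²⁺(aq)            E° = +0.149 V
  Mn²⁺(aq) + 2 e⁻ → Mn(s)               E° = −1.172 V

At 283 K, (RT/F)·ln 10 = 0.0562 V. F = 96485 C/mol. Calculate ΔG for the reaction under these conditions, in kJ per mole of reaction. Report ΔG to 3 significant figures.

−261 kJ/mol

With Sn⁴⁺/Sn²⁺ reduced at the cathode, E°cell = +0.149 − (−1.172) = +1.321 V and n = 2.
Here Q = ([Sn²⁺(aq)]·[Mn²⁺(aq)]) / [Sn⁴⁺(aq)] = 0.0695 (log Q = −1.158), giving E = +1.321 − (0.0562/2)·(−1.158) = +1.3535 V.
Finally ΔG = −nFE = −(2)(96485 C/mol)(+1.3535 V) = −261 kJ/mol.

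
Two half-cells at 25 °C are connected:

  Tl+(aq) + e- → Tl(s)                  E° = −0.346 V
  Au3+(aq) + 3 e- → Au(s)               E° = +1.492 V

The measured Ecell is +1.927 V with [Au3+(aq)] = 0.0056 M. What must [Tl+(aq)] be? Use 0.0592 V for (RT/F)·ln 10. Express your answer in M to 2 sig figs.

0.0056 M

The Au³⁺/Au couple has the larger reduction potential, so it is the cathode: E°cell = +1.492 − (−0.346) = +1.838 V and n = 3.
Since E = E° − (0.0592/n)·log Q, log Q = n(E° − E)/0.0592 = −4.510.
The balanced reaction is Au3+(aq) + 3 Tl(s) → Au(s) + 3 Tl+(aq), so Q = [Tl+(aq)]^3 / [Au3+(aq)].
Isolating [Tl+(aq)] in Q = 10^{−4.510} yields log [Tl+(aq)] = −2.254, i.e. 0.0056 M.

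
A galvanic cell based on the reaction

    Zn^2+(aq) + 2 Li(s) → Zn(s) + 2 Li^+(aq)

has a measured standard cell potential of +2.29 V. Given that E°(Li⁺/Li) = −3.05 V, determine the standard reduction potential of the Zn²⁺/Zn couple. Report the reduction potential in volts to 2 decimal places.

−0.76 V

In the reaction as written the Zn²⁺/Zn couple is reduced (cathode) and Li⁺/Li is oxidized (anode), so E°cell = E°(Zn²⁺/Zn) − E°(Li⁺/Li).
E°(Zn²⁺/Zn) = E°cell + E°(anode) = +2.29 + (−3.05) = −0.76 V.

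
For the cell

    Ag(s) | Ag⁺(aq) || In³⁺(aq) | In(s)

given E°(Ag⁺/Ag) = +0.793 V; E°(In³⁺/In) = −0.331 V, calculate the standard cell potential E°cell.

−1.124 V

By convention the left-hand electrode in cell notation is the anode (oxidation) and the right-hand electrode is the cathode (reduction).
E°cell = E°(right) − E°(left) = −0.331 − (+0.793) = −1.124 V.
The negative sign shows that, as written, the cell would require an external voltage to drive the reaction.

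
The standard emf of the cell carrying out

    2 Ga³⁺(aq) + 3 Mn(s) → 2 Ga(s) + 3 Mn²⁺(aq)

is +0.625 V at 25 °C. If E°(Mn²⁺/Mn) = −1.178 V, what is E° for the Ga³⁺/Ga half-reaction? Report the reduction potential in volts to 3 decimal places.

In the reaction as written the Ga³⁺/Ga couple is reduced (cathode) and Mn²⁺/Mn is oxidized (anode), so E°cell = E°(Ga³⁺/Ga) − E°(Mn²⁺/Mn).
E°(Ga³⁺/Ga) = E°cell + E°(anode) = +0.625 + (−1.178) = −0.553 V.

−0.553 V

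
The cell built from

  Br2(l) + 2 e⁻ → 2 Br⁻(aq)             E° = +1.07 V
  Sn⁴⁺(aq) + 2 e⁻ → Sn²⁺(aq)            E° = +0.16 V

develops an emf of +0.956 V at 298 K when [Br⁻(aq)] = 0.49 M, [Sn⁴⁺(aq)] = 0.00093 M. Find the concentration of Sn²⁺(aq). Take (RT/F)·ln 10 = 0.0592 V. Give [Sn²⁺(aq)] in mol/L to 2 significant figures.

0.0080 M

With Br₂/Br⁻ at the cathode and Sn⁴⁺/Sn²⁺ at the anode, E°cell = +1.07 − (+0.16) = +0.91 V (n = 2).
Rearranging E = E° − (0.0592/n)·log Q gives log Q = 2(+0.91 − (+0.956))/0.0592 = −1.554.
The balanced reaction is Br2(l) + Sn²⁺(aq) → 2 Br⁻(aq) + Sn⁴⁺(aq), so Q = ([Br⁻(aq)]^2·[Sn⁴⁺(aq)]) / [Sn²⁺(aq)].
Solving for the unknown gives log [Sn²⁺(aq)] = −2.097, so [Sn²⁺(aq)] ≈ 0.0080 M.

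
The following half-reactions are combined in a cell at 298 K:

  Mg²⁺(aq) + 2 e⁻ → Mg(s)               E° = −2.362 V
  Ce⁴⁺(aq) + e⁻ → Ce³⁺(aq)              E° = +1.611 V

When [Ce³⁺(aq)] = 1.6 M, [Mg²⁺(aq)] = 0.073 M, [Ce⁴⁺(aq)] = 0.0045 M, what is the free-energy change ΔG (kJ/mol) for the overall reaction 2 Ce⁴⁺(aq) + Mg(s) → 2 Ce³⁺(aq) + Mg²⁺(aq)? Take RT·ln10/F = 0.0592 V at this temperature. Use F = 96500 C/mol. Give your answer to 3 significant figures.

E°cell = +1.611 − (−2.362) = +3.973 V; the balanced reaction transfers n = 2 electrons.
Here Q = ([Ce³⁺(aq)]^2·[Mg²⁺(aq)]) / [Ce⁴⁺(aq)]^2 = 9.23×10^3 (log Q = 3.965), giving E = +3.973 − (0.0592/2)·(3.965) = +3.8556 V.
Finally ΔG = −nFE = −(2)(96500 C/mol)(+3.8556 V) = −744 kJ/mol.

−744 kJ/mol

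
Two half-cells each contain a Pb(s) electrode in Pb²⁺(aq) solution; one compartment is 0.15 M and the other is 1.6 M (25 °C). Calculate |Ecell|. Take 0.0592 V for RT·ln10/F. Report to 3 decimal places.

0.030 V

For a concentration cell E°cell = 0, since both electrodes use the same couple.
The compartment with the higher Pb²⁺(aq) concentration (1.6 M) acts as the cathode; ions are reduced there and produced at the dilute (0.15 M) anode.
With n = 2, Ecell = −(0.0592/2)·log([dilute]/[conc]) = −(0.0592/2)·log(0.15/1.6) = +0.030 V.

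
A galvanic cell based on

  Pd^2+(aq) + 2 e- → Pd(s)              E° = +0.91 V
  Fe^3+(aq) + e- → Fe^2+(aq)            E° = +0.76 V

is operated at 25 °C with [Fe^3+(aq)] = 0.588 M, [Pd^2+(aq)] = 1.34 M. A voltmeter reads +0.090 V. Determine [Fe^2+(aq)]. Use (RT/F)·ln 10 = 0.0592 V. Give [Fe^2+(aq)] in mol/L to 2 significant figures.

0.049 M

The Pd²⁺/Pd couple has the larger reduction potential, so it is the cathode: E°cell = +0.91 − (+0.76) = +0.15 V and n = 2.
From the Nernst equation, log Q = n(E° − E)/0.0592 = 2·(+0.15 − (+0.090))/0.0592 = 2.027.
Balancing electrons gives Pd^2+(aq) + 2 Fe^2+(aq) → Pd(s) + 2 Fe^3+(aq); thus Q = [Fe^3+(aq)]^2 / ([Pd^2+(aq)]·[Fe^2+(aq)]^2).
Solving for the unknown gives log [Fe^2+(aq)] = −1.308, so [Fe^2+(aq)] ≈ 0.049 M.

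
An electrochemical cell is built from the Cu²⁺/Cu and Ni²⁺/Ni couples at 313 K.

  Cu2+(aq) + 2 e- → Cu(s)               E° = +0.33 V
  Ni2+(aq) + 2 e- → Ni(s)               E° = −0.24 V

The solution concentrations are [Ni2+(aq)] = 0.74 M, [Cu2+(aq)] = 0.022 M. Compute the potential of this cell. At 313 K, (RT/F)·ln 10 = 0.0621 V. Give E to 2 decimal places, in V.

Cu²⁺/Cu is reduced (cathode, E° = +0.33 V) and Ni²⁺/Ni is oxidized (anode).
E°cell = +0.33 − (−0.24) = +0.57 V, with n = 2 electrons transferred.
The balanced reaction is Cu2+(aq) + Ni(s) → Cu(s) + Ni2+(aq), so Q = [Ni2+(aq)] / [Cu2+(aq)] = 33.6 and log Q = 1.527.
Applying E = E° − (RT ln10/nF)·log Q gives +0.57 − (0.0621/2)(1.527) = +0.52 V.

+0.52 V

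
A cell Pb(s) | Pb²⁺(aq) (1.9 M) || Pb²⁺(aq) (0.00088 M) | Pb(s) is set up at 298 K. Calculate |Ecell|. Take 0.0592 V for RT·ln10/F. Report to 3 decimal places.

0.099 V

For a concentration cell E°cell = 0, since both electrodes use the same couple.
The compartment with the higher Pb²⁺(aq) concentration (1.9 M) acts as the cathode; ions are reduced there and produced at the dilute (0.00088 M) anode.
With n = 2, Ecell = −(0.0592/2)·log([dilute]/[conc]) = −(0.0592/2)·log(0.00088/1.9) = +0.099 V.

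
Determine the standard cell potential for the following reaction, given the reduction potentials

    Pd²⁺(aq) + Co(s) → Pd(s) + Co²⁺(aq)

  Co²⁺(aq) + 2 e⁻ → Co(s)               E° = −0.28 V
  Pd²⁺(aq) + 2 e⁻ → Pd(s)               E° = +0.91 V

+1.19 V

In the reaction as written, Pd²⁺(aq) is reduced (cathode) and Co²⁺(aq) is produced by oxidation at the anode.
E°cell = E°(cathode) − E°(anode) = +0.91 − (−0.28) = +1.19 V.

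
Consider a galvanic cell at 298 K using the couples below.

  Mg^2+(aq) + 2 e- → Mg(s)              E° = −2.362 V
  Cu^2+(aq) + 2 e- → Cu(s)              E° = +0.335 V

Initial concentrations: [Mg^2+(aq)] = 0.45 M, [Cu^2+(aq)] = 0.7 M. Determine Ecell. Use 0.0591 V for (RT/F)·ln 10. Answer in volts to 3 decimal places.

Cu²⁺/Cu is reduced (cathode, E° = +0.335 V) and Mg²⁺/Mg is oxidized (anode).
E°cell = +0.335 − (−2.362) = +2.697 V, with n = 2 electrons transferred.
The balanced reaction is Cu^2+(aq) + Mg(s) → Cu(s) + Mg^2+(aq), so Q = [Mg^2+(aq)] / [Cu^2+(aq)] = 0.643 and log Q = −0.192.
E = E° − (0.0591/n)·log Q = +2.697 − (0.0591/2)(−0.192) = +2.703 V.

+2.703 V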